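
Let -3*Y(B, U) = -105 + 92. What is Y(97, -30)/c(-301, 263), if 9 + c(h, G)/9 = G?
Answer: 13/6858 ≈ 0.0018956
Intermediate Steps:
Y(B, U) = 13/3 (Y(B, U) = -(-105 + 92)/3 = -⅓*(-13) = 13/3)
c(h, G) = -81 + 9*G
Y(97, -30)/c(-301, 263) = 13/(3*(-81 + 9*263)) = 13/(3*(-81 + 2367)) = (13/3)/2286 = (13/3)*(1/2286) = 13/6858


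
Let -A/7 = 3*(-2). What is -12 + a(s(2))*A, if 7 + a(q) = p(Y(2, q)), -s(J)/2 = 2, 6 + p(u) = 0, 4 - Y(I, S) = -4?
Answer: -558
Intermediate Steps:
Y(I, S) = 8 (Y(I, S) = 4 - 1*(-4) = 4 + 4 = 8)
p(u) = -6 (p(u) = -6 + 0 = -6)
s(J) = -4 (s(J) = -2*2 = -4)
a(q) = -13 (a(q) = -7 - 6 = -13)
A = 42 (A = -21*(-2) = -7*(-6) = 42)
-12 + a(s(2))*A = -12 - 13*42 = -12 - 546 = -558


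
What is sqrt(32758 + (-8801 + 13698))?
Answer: sqrt(37655) ≈ 194.05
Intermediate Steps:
sqrt(32758 + (-8801 + 13698)) = sqrt(32758 + 4897) = sqrt(37655)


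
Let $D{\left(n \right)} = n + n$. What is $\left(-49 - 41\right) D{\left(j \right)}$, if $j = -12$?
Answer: $2160$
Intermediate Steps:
$D{\left(n \right)} = 2 n$
$\left(-49 - 41\right) D{\left(j \right)} = \left(-49 - 41\right) 2 \left(-12\right) = \left(-90\right) \left(-24\right) = 2160$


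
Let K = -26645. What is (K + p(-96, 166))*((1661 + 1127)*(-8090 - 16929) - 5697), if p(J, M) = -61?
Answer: 1862975014314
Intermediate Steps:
(K + p(-96, 166))*((1661 + 1127)*(-8090 - 16929) - 5697) = (-26645 - 61)*((1661 + 1127)*(-8090 - 16929) - 5697) = -26706*(2788*(-25019) - 5697) = -26706*(-69752972 - 5697) = -26706*(-69758669) = 1862975014314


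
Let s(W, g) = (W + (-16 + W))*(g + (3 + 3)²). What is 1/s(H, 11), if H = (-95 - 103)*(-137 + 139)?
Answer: -1/37976 ≈ -2.6332e-5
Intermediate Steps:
H = -396 (H = -198*2 = -396)
s(W, g) = (-16 + 2*W)*(36 + g) (s(W, g) = (-16 + 2*W)*(g + 6²) = (-16 + 2*W)*(g + 36) = (-16 + 2*W)*(36 + g))
1/s(H, 11) = 1/(-576 - 16*11 + 72*(-396) + 2*(-396)*11) = 1/(-576 - 176 - 28512 - 8712) = 1/(-37976) = -1/37976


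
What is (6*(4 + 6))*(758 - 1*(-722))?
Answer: 88800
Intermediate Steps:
(6*(4 + 6))*(758 - 1*(-722)) = (6*10)*(758 + 722) = 60*1480 = 88800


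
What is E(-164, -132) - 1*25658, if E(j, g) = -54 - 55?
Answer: -25767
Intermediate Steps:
E(j, g) = -109
E(-164, -132) - 1*25658 = -109 - 1*25658 = -109 - 25658 = -25767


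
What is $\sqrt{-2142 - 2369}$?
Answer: $i \sqrt{4511} \approx 67.164 i$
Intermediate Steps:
$\sqrt{-2142 - 2369} = \sqrt{-4511} = i \sqrt{4511}$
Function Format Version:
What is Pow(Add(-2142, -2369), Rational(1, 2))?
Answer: Mul(I, Pow(4511, Rational(1, 2))) ≈ Mul(67.164, I)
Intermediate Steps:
Pow(Add(-2142, -2369), Rational(1, 2)) = Pow(-4511, Rational(1, 2)) = Mul(I, Pow(4511, Rational(1, 2)))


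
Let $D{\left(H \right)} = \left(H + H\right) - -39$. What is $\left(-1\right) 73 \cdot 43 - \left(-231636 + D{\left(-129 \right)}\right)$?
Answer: $228716$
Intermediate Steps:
$D{\left(H \right)} = 39 + 2 H$ ($D{\left(H \right)} = 2 H + 39 = 39 + 2 H$)
$\left(-1\right) 73 \cdot 43 - \left(-231636 + D{\left(-129 \right)}\right) = \left(-1\right) 73 \cdot 43 + \left(231636 - \left(39 + 2 \left(-129\right)\right)\right) = \left(-73\right) 43 + \left(231636 - \left(39 - 258\right)\right) = -3139 + \left(231636 - -219\right) = -3139 + \left(231636 + 219\right) = -3139 + 231855 = 228716$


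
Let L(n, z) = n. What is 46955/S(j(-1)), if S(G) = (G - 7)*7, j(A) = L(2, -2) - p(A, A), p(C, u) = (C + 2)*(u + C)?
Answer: -46955/21 ≈ -2236.0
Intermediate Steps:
p(C, u) = (2 + C)*(C + u)
j(A) = 2 - 4*A - 2*A² (j(A) = 2 - (A² + 2*A + 2*A + A*A) = 2 - (A² + 2*A + 2*A + A²) = 2 - (2*A² + 4*A) = 2 + (-4*A - 2*A²) = 2 - 4*A - 2*A²)
S(G) = -49 + 7*G (S(G) = (-7 + G)*7 = -49 + 7*G)
46955/S(j(-1)) = 46955/(-49 + 7*(2 - 4*(-1) - 2*(-1)²)) = 46955/(-49 + 7*(2 + 4 - 2*1)) = 46955/(-49 + 7*(2 + 4 - 2)) = 46955/(-49 + 7*4) = 46955/(-49 + 28) = 46955/(-21) = 46955*(-1/21) = -46955/21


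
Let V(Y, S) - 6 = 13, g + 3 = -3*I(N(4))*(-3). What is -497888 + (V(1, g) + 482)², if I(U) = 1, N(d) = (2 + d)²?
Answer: -246887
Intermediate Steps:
g = 6 (g = -3 - 3*1*(-3) = -3 - 3*(-3) = -3 + 9 = 6)
V(Y, S) = 19 (V(Y, S) = 6 + 13 = 19)
-497888 + (V(1, g) + 482)² = -497888 + (19 + 482)² = -497888 + 501² = -497888 + 251001 = -246887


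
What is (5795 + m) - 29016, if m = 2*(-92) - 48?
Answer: -23453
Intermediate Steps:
m = -232 (m = -184 - 48 = -232)
(5795 + m) - 29016 = (5795 - 232) - 29016 = 5563 - 29016 = -23453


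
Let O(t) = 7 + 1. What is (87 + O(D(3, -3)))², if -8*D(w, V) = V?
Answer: 9025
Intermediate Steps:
D(w, V) = -V/8
O(t) = 8
(87 + O(D(3, -3)))² = (87 + 8)² = 95² = 9025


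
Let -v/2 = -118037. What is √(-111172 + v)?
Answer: 9*√1542 ≈ 353.41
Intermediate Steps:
v = 236074 (v = -2*(-118037) = 236074)
√(-111172 + v) = √(-111172 + 236074) = √124902 = 9*√1542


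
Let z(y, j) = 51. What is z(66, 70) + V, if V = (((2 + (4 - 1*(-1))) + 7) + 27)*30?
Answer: 1281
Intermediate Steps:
V = 1230 (V = (((2 + (4 + 1)) + 7) + 27)*30 = (((2 + 5) + 7) + 27)*30 = ((7 + 7) + 27)*30 = (14 + 27)*30 = 41*30 = 1230)
z(66, 70) + V = 51 + 1230 = 1281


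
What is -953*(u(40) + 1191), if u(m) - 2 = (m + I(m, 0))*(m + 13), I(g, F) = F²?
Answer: -3157289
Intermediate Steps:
u(m) = 2 + m*(13 + m) (u(m) = 2 + (m + 0²)*(m + 13) = 2 + (m + 0)*(13 + m) = 2 + m*(13 + m))
-953*(u(40) + 1191) = -953*((2 + 40² + 13*40) + 1191) = -953*((2 + 1600 + 520) + 1191) = -953*(2122 + 1191) = -953*3313 = -3157289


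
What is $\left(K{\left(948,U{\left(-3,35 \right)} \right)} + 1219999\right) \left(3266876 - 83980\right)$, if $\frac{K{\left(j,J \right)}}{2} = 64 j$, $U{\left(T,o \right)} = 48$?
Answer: $4269355269328$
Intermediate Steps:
$K{\left(j,J \right)} = 128 j$ ($K{\left(j,J \right)} = 2 \cdot 64 j = 128 j$)
$\left(K{\left(948,U{\left(-3,35 \right)} \right)} + 1219999\right) \left(3266876 - 83980\right) = \left(128 \cdot 948 + 1219999\right) \left(3266876 - 83980\right) = \left(121344 + 1219999\right) \left(3266876 - 83980\right) = 1341343 \left(3266876 - 83980\right) = 1341343 \cdot 3182896 = 4269355269328$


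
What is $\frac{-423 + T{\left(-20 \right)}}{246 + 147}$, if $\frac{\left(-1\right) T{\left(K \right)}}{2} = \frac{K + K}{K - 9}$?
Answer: $- \frac{12347}{11397} \approx -1.0834$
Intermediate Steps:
$T{\left(K \right)} = - \frac{4 K}{-9 + K}$ ($T{\left(K \right)} = - 2 \frac{K + K}{K - 9} = - 2 \frac{2 K}{-9 + K} = - \frac{4 K}{-9 + K}$)
$\frac{-423 + T{\left(-20 \right)}}{246 + 147} = \frac{-423 - - \frac{80}{-9 - 20}}{246 + 147} = \frac{-423 - - \frac{80}{-29}}{393} = \left(-423 - \left(-80\right) \left(- \frac{1}{29}\right)\right) \frac{1}{393} = \left(-423 - \frac{80}{29}\right) \frac{1}{393} = \left(- \frac{12347}{29}\right) \frac{1}{393} = - \frac{12347}{11397}$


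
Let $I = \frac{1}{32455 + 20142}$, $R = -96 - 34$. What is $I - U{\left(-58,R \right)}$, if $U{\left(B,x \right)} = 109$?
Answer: $- \frac{5733072}{52597} \approx -109.0$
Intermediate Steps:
$R = -130$ ($R = -96 - 34 = -130$)
$I = \frac{1}{52597} \approx 1.9012 \cdot 10^{-5}$
$I - U{\left(-58,R \right)} = \frac{1}{52597} - 109 = - \frac{5733072}{52597}$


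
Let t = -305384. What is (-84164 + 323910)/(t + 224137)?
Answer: -239746/81247 ≈ -2.9508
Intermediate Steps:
(-84164 + 323910)/(t + 224137) = (-84164 + 323910)/(-305384 + 224137) = 239746/(-81247) = 239746*(-1/81247) = -239746/81247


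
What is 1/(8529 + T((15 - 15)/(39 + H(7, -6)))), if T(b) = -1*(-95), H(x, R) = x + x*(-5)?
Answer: 1/8624 ≈ 0.00011596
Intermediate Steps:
H(x, R) = -4*x (H(x, R) = x - 5*x = -4*x)
T(b) = 95
1/(8529 + T((15 - 15)/(39 + H(7, -6)))) = 1/(8529 + 95) = 1/8624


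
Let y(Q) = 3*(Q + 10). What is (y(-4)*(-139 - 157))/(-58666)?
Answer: 2664/29333 ≈ 0.090819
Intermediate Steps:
y(Q) = 30 + 3*Q (y(Q) = 3*(10 + Q) = 30 + 3*Q)
(y(-4)*(-139 - 157))/(-58666) = ((30 + 3*(-4))*(-139 - 157))/(-58666) = ((30 - 12)*(-296))*(-1/58666) = (18*(-296))*(-1/58666) = -5328*(-1/58666) = 2664/29333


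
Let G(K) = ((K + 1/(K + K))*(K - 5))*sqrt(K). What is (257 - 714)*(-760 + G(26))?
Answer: 347320 - 12984741*sqrt(26)/52 ≈ -9.2594e+5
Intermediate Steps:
G(K) = sqrt(K)*(-5 + K)*(K + 1/(2*K)) (G(K) = ((K + 1/(2*K))*(-5 + K))*sqrt(K) = ((-5 + K)*(K + 1/(2*K)))*sqrt(K) = sqrt(K)*(-5 + K)*(K + 1/(2*K)))
(257 - 714)*(-760 + G(26)) = (257 - 714)*(-760 + (-5 + 26*(1 - 10*26 + 2*26**2))/(2*sqrt(26))) = -457*(-760 + (sqrt(26)/26)*(-5 + 26*(1 - 260 + 2*676))/2) = -457*(-760 + (sqrt(26)/26)*(-5 + 26*(1 - 260 + 1352))/2) = -457*(-760 + (sqrt(26)/26)*(-5 + 26*1093)/2) = -457*(-760 + (sqrt(26)/26)*(-5 + 28418)/2) = -457*(-760 + (1/2)*(sqrt(26)/26)*28413) = -457*(-760 + 28413*sqrt(26)/52) = 347320 - 12984741*sqrt(26)/52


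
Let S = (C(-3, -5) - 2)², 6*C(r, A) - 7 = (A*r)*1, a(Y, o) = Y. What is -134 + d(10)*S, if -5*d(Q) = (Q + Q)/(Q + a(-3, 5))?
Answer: -8542/63 ≈ -135.59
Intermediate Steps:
d(Q) = -2*Q/(5*(-3 + Q)) (d(Q) = -(Q + Q)/(5*(Q - 3)) = -2*Q/(5*(-3 + Q)))
C(r, A) = 7/6 + A*r/6 (C(r, A) = 7/6 + ((A*r)*1)/6 = 7/6 + (A*r)/6 = 7/6 + A*r/6)
S = 25/9 (S = ((7/6 + (⅙)*(-5)*(-3)) - 2)² = ((7/6 + 5/2) - 2)² = (11/3 - 2)² = (5/3)² = 25/9 ≈ 2.7778)
-134 + d(10)*S = -134 - 2*10/(-15 + 5*10)*(25/9) = -134 - 2*10/(-15 + 50)*(25/9) = -134 - 2*10/35*(25/9) = -134 - 2*10*1/35*(25/9) = -134 - 4/7*25/9 = -134 - 100/63 = -8542/63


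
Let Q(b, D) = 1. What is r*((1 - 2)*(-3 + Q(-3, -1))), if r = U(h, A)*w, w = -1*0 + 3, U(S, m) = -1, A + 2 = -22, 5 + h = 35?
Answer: -6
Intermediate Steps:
h = 30 (h = -5 + 35 = 30)
A = -24 (A = -2 - 22 = -24)
w = 3 (w = 0 + 3 = 3)
r = -3 (r = -1*3 = -3)
r*((1 - 2)*(-3 + Q(-3, -1))) = -3*(1 - 2)*(-3 + 1) = -(-3)*(-2) = -3*2 = -6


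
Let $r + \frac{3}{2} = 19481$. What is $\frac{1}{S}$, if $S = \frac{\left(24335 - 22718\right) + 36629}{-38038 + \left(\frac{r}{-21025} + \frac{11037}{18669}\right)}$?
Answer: $- \frac{9953763171607}{10008104278900} \approx -0.99457$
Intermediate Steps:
$r = \frac{38959}{2}$ ($r = - \frac{3}{2} + 19481 = \frac{38959}{2} \approx 19480.0$)
$S = - \frac{10008104278900}{9953763171607}$ ($S = \frac{\left(24335 - 22718\right) + 36629}{-38038 + \left(\frac{38959}{2 \left(-21025\right)} + \frac{11037}{18669}\right)} = \frac{\left(24335 - 22718\right) + 36629}{-38038 + \left(\frac{38959}{2} \left(- \frac{1}{21025}\right) + 11037 \cdot \frac{1}{18669}\right)} = \frac{1617 + 36629}{-38038 + \left(- \frac{38959}{42050} + \frac{3679}{6223}\right)} = \frac{38246}{-38038 - \frac{87739907}{261677150}} = \frac{38246}{- \frac{9953763171607}{261677150}} = 38246 \left(- \frac{261677150}{9953763171607}\right) = - \frac{10008104278900}{9953763171607} \approx -1.0055$)
$\frac{1}{S} = \frac{1}{- \frac{10008104278900}{9953763171607}} = - \frac{9953763171607}{10008104278900}$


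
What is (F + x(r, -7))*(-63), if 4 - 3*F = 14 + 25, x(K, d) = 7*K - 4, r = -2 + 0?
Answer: 1869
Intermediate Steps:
r = -2
x(K, d) = -4 + 7*K
F = -35/3 (F = 4/3 - (14 + 25)/3 = 4/3 - ⅓*39 = 4/3 - 13 = -35/3 ≈ -11.667)
(F + x(r, -7))*(-63) = (-35/3 + (-4 + 7*(-2)))*(-63) = (-35/3 + (-4 - 14))*(-63) = (-35/3 - 18)*(-63) = -89/3*(-63) = 1869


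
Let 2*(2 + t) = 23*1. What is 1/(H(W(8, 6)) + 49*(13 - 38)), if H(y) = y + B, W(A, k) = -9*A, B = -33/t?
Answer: -19/24709 ≈ -0.00076895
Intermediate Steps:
t = 19/2 (t = -2 + (23*1)/2 = -2 + (1/2)*23 = -2 + 23/2 = 19/2 ≈ 9.5000)
B = -66/19 (B = -33/19/2 = -33*2/19 = -66/19 ≈ -3.4737)
H(y) = -66/19 + y (H(y) = y - 66/19 = -66/19 + y)
1/(H(W(8, 6)) + 49*(13 - 38)) = 1/((-66/19 - 9*8) + 49*(13 - 38)) = 1/((-66/19 - 72) + 49*(-25)) = 1/(-1434/19 - 1225) = 1/(-24709/19) = -19/24709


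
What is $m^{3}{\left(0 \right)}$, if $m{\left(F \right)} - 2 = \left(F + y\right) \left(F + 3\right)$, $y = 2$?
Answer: $512$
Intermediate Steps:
$m{\left(F \right)} = 2 + \left(2 + F\right) \left(3 + F\right)$ ($m{\left(F \right)} = 2 + \left(F + 2\right) \left(F + 3\right) = 2 + \left(2 + F\right) \left(3 + F\right)$)
$m^{3}{\left(0 \right)} = \left(8 + 0^{2} + 5 \cdot 0\right)^{3} = \left(8 + 0 + 0\right)^{3} = 8^{3} = 512$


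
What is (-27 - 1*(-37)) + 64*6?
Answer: 394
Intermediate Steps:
(-27 - 1*(-37)) + 64*6 = (-27 + 37) + 384 = 10 + 384 = 394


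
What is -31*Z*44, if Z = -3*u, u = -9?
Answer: -36828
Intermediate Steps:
Z = 27 (Z = -3*(-9) = 27)
-31*Z*44 = -31*27*44 = -837*44 = -36828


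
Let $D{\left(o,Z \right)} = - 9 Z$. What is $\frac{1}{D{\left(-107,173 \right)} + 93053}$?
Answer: $\frac{1}{91496} \approx 1.0929 \cdot 10^{-5}$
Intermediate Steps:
$\frac{1}{D{\left(-107,173 \right)} + 93053} = \frac{1}{\left(-9\right) 173 + 93053} = \frac{1}{-1557 + 93053} = \frac{1}{91496}$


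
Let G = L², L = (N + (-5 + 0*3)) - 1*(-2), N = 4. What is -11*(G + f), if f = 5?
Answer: -66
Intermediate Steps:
L = 1 (L = (4 + (-5 + 0*3)) - 1*(-2) = (4 + (-5 + 0)) + 2 = (4 - 5) + 2 = -1 + 2 = 1)
G = 1 (G = 1² = 1)
-11*(G + f) = -11*(1 + 5) = -11*6 = -66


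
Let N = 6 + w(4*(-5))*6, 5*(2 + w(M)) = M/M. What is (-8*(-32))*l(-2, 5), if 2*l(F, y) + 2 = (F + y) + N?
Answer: -2432/5 ≈ -486.40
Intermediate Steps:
w(M) = -9/5 (w(M) = -2 + (M/M)/5 = -2 + (1/5)*1 = -2 + 1/5 = -9/5)
N = -24/5 (N = 6 - 9/5*6 = 6 - 54/5 = -24/5 ≈ -4.8000)
l(F, y) = -17/5 + F/2 + y/2 (l(F, y) = -1 + ((F + y) - 24/5)/2 = -1 + (-24/5 + F + y)/2 = -1 + (-12/5 + F/2 + y/2) = -17/5 + F/2 + y/2)
(-8*(-32))*l(-2, 5) = (-8*(-32))*(-17/5 + (1/2)*(-2) + (1/2)*5) = 256*(-17/5 - 1 + 5/2) = 256*(-19/10) = -2432/5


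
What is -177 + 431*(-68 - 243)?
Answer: -134218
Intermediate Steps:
-177 + 431*(-68 - 243) = -177 + 431*(-311) = -177 - 134041 = -134218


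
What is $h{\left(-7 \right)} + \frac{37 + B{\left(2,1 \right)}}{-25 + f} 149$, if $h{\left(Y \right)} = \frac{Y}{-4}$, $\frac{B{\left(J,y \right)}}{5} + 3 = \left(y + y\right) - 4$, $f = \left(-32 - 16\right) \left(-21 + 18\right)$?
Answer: $\frac{7985}{476} \approx 16.775$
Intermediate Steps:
$f = 144$ ($f = \left(-48\right) \left(-3\right) = 144$)
$B{\left(J,y \right)} = -35 + 10 y$ ($B{\left(J,y \right)} = -15 + 5 \left(\left(y + y\right) - 4\right) = -15 + 5 \left(2 y - 4\right) = -15 + 5 \left(-4 + 2 y\right) = -15 + \left(-20 + 10 y\right) = -35 + 10 y$)
$h{\left(Y \right)} = - \frac{Y}{4}$ ($h{\left(Y \right)} = Y \left(- \frac{1}{4}\right) = - \frac{Y}{4}$)
$h{\left(-7 \right)} + \frac{37 + B{\left(2,1 \right)}}{-25 + f} 149 = \left(- \frac{1}{4}\right) \left(-7\right) + \frac{37 + \left(-35 + 10 \cdot 1\right)}{-25 + 144} \cdot 149 = \frac{7}{4} + \frac{37 + \left(-35 + 10\right)}{119} \cdot 149 = \frac{7}{4} + \left(37 - 25\right) \frac{1}{119} \cdot 149 = \frac{7}{4} + 12 \cdot \frac{1}{119} \cdot 149 = \frac{7}{4} + \frac{12}{119} \cdot 149 = \frac{7}{4} + \frac{1788}{119} = \frac{7985}{476}$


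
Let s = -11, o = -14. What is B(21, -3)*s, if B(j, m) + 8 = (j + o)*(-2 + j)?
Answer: -1375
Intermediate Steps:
B(j, m) = -8 + (-14 + j)*(-2 + j) (B(j, m) = -8 + (j - 14)*(-2 + j) = -8 + (-14 + j)*(-2 + j))
B(21, -3)*s = (20 + 21² - 16*21)*(-11) = (20 + 441 - 336)*(-11) = 125*(-11) = -1375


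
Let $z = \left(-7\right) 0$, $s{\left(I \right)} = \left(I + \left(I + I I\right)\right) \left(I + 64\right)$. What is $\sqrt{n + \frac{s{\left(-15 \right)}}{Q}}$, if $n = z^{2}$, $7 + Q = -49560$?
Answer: $\frac{i \sqrt{9665565}}{7081} \approx 0.43905 i$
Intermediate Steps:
$Q = -49567$ ($Q = -7 - 49560 = -49567$)
$s{\left(I \right)} = \left(64 + I\right) \left(I^{2} + 2 I\right)$ ($s{\left(I \right)} = \left(I + \left(I + I^{2}\right)\right) \left(64 + I\right) = \left(I^{2} + 2 I\right) \left(64 + I\right) = \left(64 + I\right) \left(I^{2} + 2 I\right)$)
$z = 0$
$n = 0$ ($n = 0^{2} = 0$)
$\sqrt{n + \frac{s{\left(-15 \right)}}{Q}} = \sqrt{0 + \frac{\left(-15\right) \left(128 + \left(-15\right)^{2} + 66 \left(-15\right)\right)}{-49567}} = \sqrt{0 + - 15 \left(128 + 225 - 990\right) \left(- \frac{1}{49567}\right)} = \sqrt{0 + \left(-15\right) \left(-637\right) \left(- \frac{1}{49567}\right)} = \sqrt{0 + 9555 \left(- \frac{1}{49567}\right)} = \sqrt{0 - \frac{1365}{7081}} = \sqrt{- \frac{1365}{7081}} = \frac{i \sqrt{9665565}}{7081}$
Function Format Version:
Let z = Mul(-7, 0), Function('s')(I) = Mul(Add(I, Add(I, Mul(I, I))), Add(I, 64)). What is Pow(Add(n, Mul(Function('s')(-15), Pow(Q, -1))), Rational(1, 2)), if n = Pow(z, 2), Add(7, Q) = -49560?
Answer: Mul(Rational(1, 7081), I, Pow(9665565, Rational(1, 2))) ≈ Mul(0.43905, I)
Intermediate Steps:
Q = -49567 (Q = Add(-7, -49560) = -49567)
Function('s')(I) = Mul(Add(64, I), Add(Pow(I, 2), Mul(2, I))) (Function('s')(I) = Mul(Add(I, Add(I, Pow(I, 2))), Add(64, I)) = Mul(Add(Pow(I, 2), Mul(2, I)), Add(64, I)) = Mul(Add(64, I), Add(Pow(I, 2), Mul(2, I))))
z = 0
n = 0 (n = Pow(0, 2) = 0)
Pow(Add(n, Mul(Function('s')(-15), Pow(Q, -1))), Rational(1, 2)) = Pow(Add(0, Mul(Mul(-15, Add(128, Pow(-15, 2), Mul(66, -15))), Pow(-49567, -1))), Rational(1, 2)) = Pow(Add(0, Mul(Mul(-15, Add(128, 225, -990)), Rational(-1, 49567))), Rational(1, 2)) = Pow(Add(0, Mul(Mul(-15, -637), Rational(-1, 49567))), Rational(1, 2)) = Pow(Add(0, Mul(9555, Rational(-1, 49567))), Rational(1, 2)) = Pow(Add(0, Rational(-1365, 7081)), Rational(1, 2)) = Pow(Rational(-1365, 7081), Rational(1, 2)) = Mul(Rational(1, 7081), I, Pow(9665565, Rational(1, 2)))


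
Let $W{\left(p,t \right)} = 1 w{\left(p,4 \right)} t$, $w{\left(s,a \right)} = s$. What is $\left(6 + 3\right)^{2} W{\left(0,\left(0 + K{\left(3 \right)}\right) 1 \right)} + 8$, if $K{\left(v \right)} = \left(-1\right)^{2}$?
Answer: $8$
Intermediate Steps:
$K{\left(v \right)} = 1$
$W{\left(p,t \right)} = p t$ ($W{\left(p,t \right)} = 1 p t = p t$)
$\left(6 + 3\right)^{2} W{\left(0,\left(0 + K{\left(3 \right)}\right) 1 \right)} + 8 = \left(6 + 3\right)^{2} \cdot 0 \left(0 + 1\right) 1 + 8 = 9^{2} \cdot 0 \cdot 1 \cdot 1 + 8 = 81 \cdot 0 \cdot 1 + 8 = 81 \cdot 0 + 8 = 0 + 8 = 8$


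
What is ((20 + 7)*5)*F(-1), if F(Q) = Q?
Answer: -135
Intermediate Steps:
((20 + 7)*5)*F(-1) = ((20 + 7)*5)*(-1) = (27*5)*(-1) = 135*(-1) = -135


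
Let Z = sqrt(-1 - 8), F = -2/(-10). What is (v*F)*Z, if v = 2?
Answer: 6*I/5 ≈ 1.2*I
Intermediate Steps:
F = 1/5 (F = -2*(-1/10) = 1/5 ≈ 0.20000)
Z = 3*I (Z = sqrt(-9) = 3*I ≈ 3.0*I)
(v*F)*Z = (2*(1/5))*(3*I) = 2*(3*I)/5 = 6*I/5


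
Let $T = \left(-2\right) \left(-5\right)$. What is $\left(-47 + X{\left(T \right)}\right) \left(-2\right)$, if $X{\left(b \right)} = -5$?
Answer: $104$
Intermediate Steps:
$T = 10$
$\left(-47 + X{\left(T \right)}\right) \left(-2\right) = \left(-47 - 5\right) \left(-2\right) = \left(-52\right) \left(-2\right) = 104$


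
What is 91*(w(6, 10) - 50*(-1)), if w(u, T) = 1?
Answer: 4641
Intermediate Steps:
91*(w(6, 10) - 50*(-1)) = 91*(1 - 50*(-1)) = 91*(1 + 50) = 91*51 = 4641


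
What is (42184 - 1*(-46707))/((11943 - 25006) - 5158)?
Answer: -88891/18221 ≈ -4.8785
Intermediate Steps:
(42184 - 1*(-46707))/((11943 - 25006) - 5158) = (42184 + 46707)/(-13063 - 5158) = 88891/(-18221) = 88891*(-1/18221) = -88891/18221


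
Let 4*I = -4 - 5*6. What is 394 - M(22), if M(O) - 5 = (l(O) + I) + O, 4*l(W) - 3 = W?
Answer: 1477/4 ≈ 369.25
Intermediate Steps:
l(W) = ¾ + W/4
I = -17/2 (I = (-4 - 5*6)/4 = (-4 - 30)/4 = (¼)*(-34) = -17/2 ≈ -8.5000)
M(O) = -11/4 + 5*O/4 (M(O) = 5 + (((¾ + O/4) - 17/2) + O) = 5 + ((-31/4 + O/4) + O) = 5 + (-31/4 + 5*O/4) = -11/4 + 5*O/4)
394 - M(22) = 394 - (-11/4 + (5/4)*22) = 394 - (-11/4 + 55/2) = 394 - 1*99/4 = 394 - 99/4 = 1477/4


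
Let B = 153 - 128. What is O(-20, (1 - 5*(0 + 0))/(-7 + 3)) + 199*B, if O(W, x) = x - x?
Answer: 4975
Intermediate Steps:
O(W, x) = 0
B = 25
O(-20, (1 - 5*(0 + 0))/(-7 + 3)) + 199*B = 0 + 199*25 = 0 + 4975 = 4975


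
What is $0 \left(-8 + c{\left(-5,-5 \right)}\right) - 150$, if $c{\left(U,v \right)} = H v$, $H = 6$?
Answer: $-150$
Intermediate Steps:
$c{\left(U,v \right)} = 6 v$
$0 \left(-8 + c{\left(-5,-5 \right)}\right) - 150 = 0 \left(-8 + 6 \left(-5\right)\right) - 150 = 0 \left(-8 - 30\right) - 150 = 0 \left(-38\right) - 150 = 0 - 150 = -150$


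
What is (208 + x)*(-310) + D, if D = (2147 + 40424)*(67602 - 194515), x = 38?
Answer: -5402889583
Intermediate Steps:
D = -5402813323 (D = 42571*(-126913) = -5402813323)
(208 + x)*(-310) + D = (208 + 38)*(-310) - 5402813323 = 246*(-310) - 5402813323 = -76260 - 5402813323 = -5402889583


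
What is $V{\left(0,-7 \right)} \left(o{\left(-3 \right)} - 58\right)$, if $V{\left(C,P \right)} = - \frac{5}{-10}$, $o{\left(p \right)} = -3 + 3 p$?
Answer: $-35$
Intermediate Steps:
$V{\left(C,P \right)} = \frac{1}{2}$ ($V{\left(C,P \right)} = \left(-5\right) \left(- \frac{1}{10}\right) = \frac{1}{2}$)
$V{\left(0,-7 \right)} \left(o{\left(-3 \right)} - 58\right) = \frac{\left(-3 + 3 \left(-3\right)\right) - 58}{2} = \frac{\left(-3 - 9\right) - 58}{2} = \frac{-12 - 58}{2} = \frac{1}{2} \left(-70\right) = -35$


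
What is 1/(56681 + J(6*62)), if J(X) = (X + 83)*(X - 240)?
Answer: 1/116741 ≈ 8.5660e-6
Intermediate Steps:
J(X) = (-240 + X)*(83 + X) (J(X) = (83 + X)*(-240 + X) = (-240 + X)*(83 + X))
1/(56681 + J(6*62)) = 1/(56681 + (-19920 + (6*62)² - 942*62)) = 1/(56681 + (-19920 + 372² - 157*372)) = 1/(56681 + (-19920 + 138384 - 58404)) = 1/(56681 + 60060) = 1/116741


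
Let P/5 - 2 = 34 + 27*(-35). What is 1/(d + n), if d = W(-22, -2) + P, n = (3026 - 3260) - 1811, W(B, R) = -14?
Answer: -1/6604 ≈ -0.00015142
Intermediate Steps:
P = -4545 (P = 10 + 5*(34 + 27*(-35)) = 10 + 5*(34 - 945) = 10 + 5*(-911) = 10 - 4555 = -4545)
n = -2045 (n = -234 - 1811 = -2045)
d = -4559 (d = -14 - 4545 = -4559)
1/(d + n) = 1/(-4559 - 2045) = 1/(-6604) = -1/6604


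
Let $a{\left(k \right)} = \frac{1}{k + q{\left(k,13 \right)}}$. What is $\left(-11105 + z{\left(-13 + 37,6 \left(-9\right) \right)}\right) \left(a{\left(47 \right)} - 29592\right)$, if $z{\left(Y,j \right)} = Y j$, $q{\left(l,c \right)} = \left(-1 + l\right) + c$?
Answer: $\frac{38898849151}{106} \approx 3.6697 \cdot 10^{8}$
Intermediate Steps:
$q{\left(l,c \right)} = -1 + c + l$
$a{\left(k \right)} = \frac{1}{12 + 2 k}$ ($a{\left(k \right)} = \frac{1}{k + \left(-1 + 13 + k\right)} = \frac{1}{k + \left(12 + k\right)} = \frac{1}{12 + 2 k}$)
$\left(-11105 + z{\left(-13 + 37,6 \left(-9\right) \right)}\right) \left(a{\left(47 \right)} - 29592\right) = \left(-11105 + \left(-13 + 37\right) 6 \left(-9\right)\right) \left(\frac{1}{2 \left(6 + 47\right)} - 29592\right) = \left(-11105 + 24 \left(-54\right)\right) \left(\frac{1}{2 \cdot 53} - 29592\right) = \left(-11105 - 1296\right) \left(\frac{1}{2} \cdot \frac{1}{53} - 29592\right) = - 12401 \left(\frac{1}{106} - 29592\right) = \left(-12401\right) \left(- \frac{3136751}{106}\right) = \frac{38898849151}{106}$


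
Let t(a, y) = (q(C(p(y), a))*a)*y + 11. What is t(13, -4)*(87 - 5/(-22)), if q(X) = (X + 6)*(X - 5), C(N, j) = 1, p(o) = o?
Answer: 2815173/22 ≈ 1.2796e+5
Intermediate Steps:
q(X) = (-5 + X)*(6 + X) (q(X) = (6 + X)*(-5 + X) = (-5 + X)*(6 + X))
t(a, y) = 11 - 28*a*y (t(a, y) = ((-30 + 1 + 1**2)*a)*y + 11 = ((-30 + 1 + 1)*a)*y + 11 = (-28*a)*y + 11 = -28*a*y + 11 = 11 - 28*a*y)
t(13, -4)*(87 - 5/(-22)) = (11 - 28*13*(-4))*(87 - 5/(-22)) = (11 + 1456)*(87 - 5*(-1/22)) = 1467*(87 + 5/22) = 1467*(1919/22) = 2815173/22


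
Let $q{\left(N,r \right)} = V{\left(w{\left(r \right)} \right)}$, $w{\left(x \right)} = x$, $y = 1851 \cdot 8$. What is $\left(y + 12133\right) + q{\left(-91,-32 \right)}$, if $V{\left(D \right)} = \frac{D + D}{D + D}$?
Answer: $26942$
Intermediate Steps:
$y = 14808$
$V{\left(D \right)} = 1$ ($V{\left(D \right)} = \frac{2 D}{2 D} = 2 D \frac{1}{2 D} = 1$)
$q{\left(N,r \right)} = 1$
$\left(y + 12133\right) + q{\left(-91,-32 \right)} = \left(14808 + 12133\right) + 1 = 26941 + 1 = 26942$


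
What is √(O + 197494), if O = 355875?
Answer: √553369 ≈ 743.89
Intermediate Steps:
√(O + 197494) = √(355875 + 197494) = √553369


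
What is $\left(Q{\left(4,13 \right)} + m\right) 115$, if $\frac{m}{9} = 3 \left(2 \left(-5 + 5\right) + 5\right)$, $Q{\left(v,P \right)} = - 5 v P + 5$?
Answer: $-13800$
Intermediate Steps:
$Q{\left(v,P \right)} = 5 - 5 P v$ ($Q{\left(v,P \right)} = - 5 P v + 5 = 5 - 5 P v$)
$m = 135$ ($m = 9 \cdot 3 \left(2 \left(-5 + 5\right) + 5\right) = 9 \cdot 3 \left(2 \cdot 0 + 5\right) = 9 \cdot 3 \left(0 + 5\right) = 9 \cdot 3 \cdot 5 = 9 \cdot 15 = 135$)
$\left(Q{\left(4,13 \right)} + m\right) 115 = \left(\left(5 - 65 \cdot 4\right) + 135\right) 115 = \left(\left(5 - 260\right) + 135\right) 115 = \left(-255 + 135\right) 115 = \left(-120\right) 115 = -13800$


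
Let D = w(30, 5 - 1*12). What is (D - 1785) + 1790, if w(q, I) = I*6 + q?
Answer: -7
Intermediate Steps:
w(q, I) = q + 6*I (w(q, I) = 6*I + q = q + 6*I)
D = -12 (D = 30 + 6*(5 - 1*12) = 30 + 6*(5 - 12) = 30 + 6*(-7) = 30 - 42 = -12)
(D - 1785) + 1790 = (-12 - 1785) + 1790 = -1797 + 1790 = -7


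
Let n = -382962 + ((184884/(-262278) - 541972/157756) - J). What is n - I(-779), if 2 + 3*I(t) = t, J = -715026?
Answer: 572919017941082/1723997007 ≈ 3.3232e+5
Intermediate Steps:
n = 572470204053593/1723997007 (n = -382962 + ((184884/(-262278) - 541972/157756) - 1*(-715026)) = -382962 + ((184884*(-1/262278) - 541972*1/157756) + 715026) = -382962 + ((-30814/43713 - 135493/39439) + 715026) = -382962 + (-7138078855/1723997007 + 715026) = -382962 + 1232695545848327/1723997007 = 572470204053593/1723997007 ≈ 3.3206e+5)
I(t) = -⅔ + t/3
n - I(-779) = 572470204053593/1723997007 - (-⅔ + (⅓)*(-779)) = 572470204053593/1723997007 - (-⅔ - 779/3) = 572470204053593/1723997007 - 1*(-781/3) = 572470204053593/1723997007 + 781/3 = 572919017941082/1723997007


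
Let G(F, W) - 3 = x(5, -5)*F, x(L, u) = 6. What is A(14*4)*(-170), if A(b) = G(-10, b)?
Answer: 9690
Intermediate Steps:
G(F, W) = 3 + 6*F
A(b) = -57 (A(b) = 3 + 6*(-10) = 3 - 60 = -57)
A(14*4)*(-170) = -57*(-170) = 9690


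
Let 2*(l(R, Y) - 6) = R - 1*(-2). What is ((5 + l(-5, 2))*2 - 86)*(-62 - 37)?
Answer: 6633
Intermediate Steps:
l(R, Y) = 7 + R/2 (l(R, Y) = 6 + (R - 1*(-2))/2 = 6 + (R + 2)/2 = 6 + (2 + R)/2 = 6 + (1 + R/2) = 7 + R/2)
((5 + l(-5, 2))*2 - 86)*(-62 - 37) = ((5 + (7 + (½)*(-5)))*2 - 86)*(-62 - 37) = ((5 + (7 - 5/2))*2 - 86)*(-99) = ((5 + 9/2)*2 - 86)*(-99) = ((19/2)*2 - 86)*(-99) = (19 - 86)*(-99) = -67*(-99) = 6633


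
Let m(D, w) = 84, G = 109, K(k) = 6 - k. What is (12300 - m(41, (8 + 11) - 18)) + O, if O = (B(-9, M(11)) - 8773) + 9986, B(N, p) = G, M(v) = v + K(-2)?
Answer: 13538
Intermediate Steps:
M(v) = 8 + v (M(v) = v + (6 - 1*(-2)) = v + (6 + 2) = v + 8 = 8 + v)
B(N, p) = 109
O = 1322 (O = (109 - 8773) + 9986 = -8664 + 9986 = 1322)
(12300 - m(41, (8 + 11) - 18)) + O = (12300 - 1*84) + 1322 = (12300 - 84) + 1322 = 12216 + 1322 = 13538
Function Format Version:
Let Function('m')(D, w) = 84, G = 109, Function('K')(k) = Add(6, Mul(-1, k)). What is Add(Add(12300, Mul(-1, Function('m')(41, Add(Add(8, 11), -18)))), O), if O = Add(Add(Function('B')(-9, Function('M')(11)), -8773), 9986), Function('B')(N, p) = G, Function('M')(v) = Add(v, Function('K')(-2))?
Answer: 13538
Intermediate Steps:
Function('M')(v) = Add(8, v) (Function('M')(v) = Add(v, Add(6, Mul(-1, -2))) = Add(v, Add(6, 2)) = Add(v, 8) = Add(8, v))
Function('B')(N, p) = 109
O = 1322 (O = Add(Add(109, -8773), 9986) = Add(-8664, 9986) = 1322)
Add(Add(12300, Mul(-1, Function('m')(41, Add(Add(8, 11), -18)))), O) = Add(Add(12300, Mul(-1, 84)), 1322) = Add(Add(12300, -84), 1322) = Add(12216, 1322) = 13538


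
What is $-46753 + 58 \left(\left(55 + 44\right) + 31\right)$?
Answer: $-39213$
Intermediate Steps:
$-46753 + 58 \left(\left(55 + 44\right) + 31\right) = -46753 + 58 \left(99 + 31\right) = -46753 + 58 \cdot 130 = -46753 + 7540 = -39213$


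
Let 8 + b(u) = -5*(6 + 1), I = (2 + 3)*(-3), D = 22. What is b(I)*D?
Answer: -946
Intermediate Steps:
I = -15 (I = 5*(-3) = -15)
b(u) = -43 (b(u) = -8 - 5*(6 + 1) = -8 - 5*7 = -8 - 35 = -43)
b(I)*D = -43*22 = -946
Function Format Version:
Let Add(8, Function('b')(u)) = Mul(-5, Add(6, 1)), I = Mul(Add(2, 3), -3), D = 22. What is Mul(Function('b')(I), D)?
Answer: -946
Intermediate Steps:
I = -15 (I = Mul(5, -3) = -15)
Function('b')(u) = -43 (Function('b')(u) = Add(-8, Mul(-5, Add(6, 1))) = Add(-8, Mul(-5, 7)) = Add(-8, -35) = -43)
Mul(Function('b')(I), D) = Mul(-43, 22) = -946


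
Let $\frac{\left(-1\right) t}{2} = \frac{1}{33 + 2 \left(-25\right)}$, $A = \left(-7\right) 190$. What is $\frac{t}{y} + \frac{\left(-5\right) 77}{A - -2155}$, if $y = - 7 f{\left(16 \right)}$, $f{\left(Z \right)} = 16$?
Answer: $- \frac{6679}{14280} \approx -0.46772$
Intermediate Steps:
$A = -1330$
$t = \frac{2}{17}$ ($t = - \frac{2}{33 + 2 \left(-25\right)} = - \frac{2}{33 - 50} = - \frac{2}{-17} = \left(-2\right) \left(- \frac{1}{17}\right) = \frac{2}{17} \approx 0.11765$)
$y = -112$ ($y = \left(-7\right) 16 = -112$)
$\frac{t}{y} + \frac{\left(-5\right) 77}{A - -2155} = \frac{2}{17 \left(-112\right)} + \frac{\left(-5\right) 77}{-1330 - -2155} = \frac{2}{17} \left(- \frac{1}{112}\right) - \frac{385}{-1330 + 2155} = - \frac{1}{952} - \frac{385}{825} = - \frac{1}{952} - \frac{7}{15} = - \frac{6679}{14280}$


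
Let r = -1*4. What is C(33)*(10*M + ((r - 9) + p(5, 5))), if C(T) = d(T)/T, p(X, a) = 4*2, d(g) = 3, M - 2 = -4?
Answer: -25/11 ≈ -2.2727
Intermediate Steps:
M = -2 (M = 2 - 4 = -2)
r = -4
p(X, a) = 8
C(T) = 3/T
C(33)*(10*M + ((r - 9) + p(5, 5))) = (3/33)*(10*(-2) + ((-4 - 9) + 8)) = (3*(1/33))*(-20 + (-13 + 8)) = (-20 - 5)/11 = (1/11)*(-25) = -25/11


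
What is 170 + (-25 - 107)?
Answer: 38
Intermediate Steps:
170 + (-25 - 107) = 170 - 132 = 38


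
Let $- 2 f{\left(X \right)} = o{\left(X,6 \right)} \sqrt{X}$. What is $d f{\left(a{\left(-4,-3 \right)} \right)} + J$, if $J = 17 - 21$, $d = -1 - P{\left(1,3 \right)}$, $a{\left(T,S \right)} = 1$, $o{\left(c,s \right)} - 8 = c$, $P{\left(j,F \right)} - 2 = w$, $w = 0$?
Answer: $\frac{19}{2} \approx 9.5$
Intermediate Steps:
$P{\left(j,F \right)} = 2$ ($P{\left(j,F \right)} = 2 + 0 = 2$)
$o{\left(c,s \right)} = 8 + c$
$f{\left(X \right)} = - \frac{\sqrt{X} \left(8 + X\right)}{2}$ ($f{\left(X \right)} = - \frac{\left(8 + X\right) \sqrt{X}}{2} = - \frac{\sqrt{X} \left(8 + X\right)}{2}$)
$d = -3$ ($d = -1 - 2 = -3$)
$J = -4$
$d f{\left(a{\left(-4,-3 \right)} \right)} + J = - 3 \frac{\sqrt{1} \left(-8 - 1\right)}{2} - 4 = - 3 \cdot \frac{1}{2} \cdot 1 \left(-8 - 1\right) - 4 = - 3 \cdot \frac{1}{2} \cdot 1 \left(-9\right) - 4 = \left(-3\right) \left(- \frac{9}{2}\right) - 4 = \frac{27}{2} - 4 = \frac{19}{2}$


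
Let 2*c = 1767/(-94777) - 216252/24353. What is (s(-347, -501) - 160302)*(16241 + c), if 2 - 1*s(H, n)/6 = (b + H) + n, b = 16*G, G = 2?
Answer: -5823491506349296239/2308104281 ≈ -2.5231e+9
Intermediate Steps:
c = -20538747555/4616208562 (c = (1767/(-94777) - 216252/24353)/2 = (1767*(-1/94777) - 216252*1/24353)/2 = (-1767/94777 - 216252/24353)/2 = (½)*(-20538747555/2308104281) = -20538747555/4616208562 ≈ -4.4493)
b = 32 (b = 16*2 = 32)
s(H, n) = -180 - 6*H - 6*n (s(H, n) = 12 - 6*((32 + H) + n) = 12 - 6*(32 + H + n) = 12 + (-192 - 6*H - 6*n) = -180 - 6*H - 6*n)
(s(-347, -501) - 160302)*(16241 + c) = ((-180 - 6*(-347) - 6*(-501)) - 160302)*(16241 - 20538747555/4616208562) = ((-180 + 2082 + 3006) - 160302)*(74951304507887/4616208562) = (4908 - 160302)*(74951304507887/4616208562) = -155394*74951304507887/4616208562 = -5823491506349296239/2308104281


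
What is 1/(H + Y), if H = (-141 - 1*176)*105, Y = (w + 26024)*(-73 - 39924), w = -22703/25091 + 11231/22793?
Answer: -24865181/25882135342494091 ≈ -9.6071e-10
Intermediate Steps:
w = -235672458/571899163 (w = -22703*1/25091 + 11231*(1/22793) = -22703/25091 + 11231/22793 = -235672458/571899163 ≈ -0.41209)
Y = -25881307704944506/24865181 (Y = (-235672458/571899163 + 26024)*(-73 - 39924) = (14882868145454/571899163)*(-39997) = -25881307704944506/24865181 ≈ -1.0409e+9)
H = -33285 (H = (-141 - 176)*105 = -317*105 = -33285)
1/(H + Y) = 1/(-33285 - 25881307704944506/24865181) = 1/(-25882135342494091/24865181) = -24865181/25882135342494091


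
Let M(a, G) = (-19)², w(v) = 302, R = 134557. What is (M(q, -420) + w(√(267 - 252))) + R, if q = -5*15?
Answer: 135220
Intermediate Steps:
q = -75
M(a, G) = 361
(M(q, -420) + w(√(267 - 252))) + R = (361 + 302) + 134557 = 663 + 134557 = 135220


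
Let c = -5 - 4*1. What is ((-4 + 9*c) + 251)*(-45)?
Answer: -7470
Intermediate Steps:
c = -9 (c = -5 - 4 = -9)
((-4 + 9*c) + 251)*(-45) = ((-4 + 9*(-9)) + 251)*(-45) = ((-4 - 81) + 251)*(-45) = (-85 + 251)*(-45) = 166*(-45) = -7470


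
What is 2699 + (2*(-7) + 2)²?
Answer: 2843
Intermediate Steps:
2699 + (2*(-7) + 2)² = 2699 + (-14 + 2)² = 2699 + (-12)² = 2699 + 144 = 2843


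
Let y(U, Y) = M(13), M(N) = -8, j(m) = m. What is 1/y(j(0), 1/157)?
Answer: -⅛ ≈ -0.12500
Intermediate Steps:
y(U, Y) = -8
1/y(j(0), 1/157) = 1/(-8) = -⅛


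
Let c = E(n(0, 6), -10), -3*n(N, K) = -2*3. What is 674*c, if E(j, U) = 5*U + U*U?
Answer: 33700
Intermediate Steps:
n(N, K) = 2 (n(N, K) = -(-2)*3/3 = -⅓*(-6) = 2)
E(j, U) = U² + 5*U (E(j, U) = 5*U + U² = U² + 5*U)
c = 50 (c = -10*(5 - 10) = -10*(-5) = 50)
674*c = 674*50 = 33700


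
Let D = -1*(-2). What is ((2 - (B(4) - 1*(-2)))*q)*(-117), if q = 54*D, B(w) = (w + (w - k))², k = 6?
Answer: 50544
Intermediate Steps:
D = 2
B(w) = (-6 + 2*w)² (B(w) = (w + (w - 1*6))² = (w + (w - 6))² = (w + (-6 + w))² = (-6 + 2*w)²)
q = 108 (q = 54*2 = 108)
((2 - (B(4) - 1*(-2)))*q)*(-117) = ((2 - (4*(-3 + 4)² - 1*(-2)))*108)*(-117) = ((2 - (4*1² + 2))*108)*(-117) = ((2 - (4*1 + 2))*108)*(-117) = ((2 - (4 + 2))*108)*(-117) = ((2 - 1*6)*108)*(-117) = ((2 - 6)*108)*(-117) = -4*108*(-117) = -432*(-117) = 50544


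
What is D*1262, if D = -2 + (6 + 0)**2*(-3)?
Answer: -138820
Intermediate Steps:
D = -110 (D = -2 + 6**2*(-3) = -2 + 36*(-3) = -2 - 108 = -110)
D*1262 = -110*1262 = -138820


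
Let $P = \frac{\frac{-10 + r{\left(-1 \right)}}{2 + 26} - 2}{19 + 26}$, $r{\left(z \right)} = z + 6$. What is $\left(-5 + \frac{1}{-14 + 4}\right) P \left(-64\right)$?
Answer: $- \frac{8296}{525} \approx -15.802$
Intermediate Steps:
$r{\left(z \right)} = 6 + z$
$P = - \frac{61}{1260}$ ($P = \frac{\frac{-10 + \left(6 - 1\right)}{2 + 26} - 2}{19 + 26} = \frac{\frac{-10 + 5}{28} - 2}{45} = \left(\left(-5\right) \frac{1}{28} - 2\right) \frac{1}{45} = \left(- \frac{5}{28} - 2\right) \frac{1}{45} = \left(- \frac{61}{28}\right) \frac{1}{45} = - \frac{61}{1260} \approx -0.048413$)
$\left(-5 + \frac{1}{-14 + 4}\right) P \left(-64\right) = \left(-5 + \frac{1}{-14 + 4}\right) \left(- \frac{61}{1260}\right) \left(-64\right) = \left(-5 + \frac{1}{-10}\right) \left(- \frac{61}{1260}\right) \left(-64\right) = \left(-5 - \frac{1}{10}\right) \left(- \frac{61}{1260}\right) \left(-64\right) = \left(- \frac{51}{10}\right) \left(- \frac{61}{1260}\right) \left(-64\right) = \frac{1037}{4200} \left(-64\right) = - \frac{8296}{525}$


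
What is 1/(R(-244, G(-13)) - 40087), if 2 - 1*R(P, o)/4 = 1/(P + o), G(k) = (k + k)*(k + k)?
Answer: -108/4328533 ≈ -2.4951e-5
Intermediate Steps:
G(k) = 4*k² (G(k) = (2*k)*(2*k) = 4*k²)
R(P, o) = 8 - 4/(P + o)
1/(R(-244, G(-13)) - 40087) = 1/(4*(-1 + 2*(-244) + 2*(4*(-13)²))/(-244 + 4*(-13)²) - 40087) = 1/(4*(-1 - 488 + 2*(4*169))/(-244 + 4*169) - 40087) = 1/(4*(-1 - 488 + 2*676)/(-244 + 676) - 40087) = 1/(4*(-1 - 488 + 1352)/432 - 40087) = 1/(4*(1/432)*863 - 40087) = 1/(863/108 - 40087) = 1/(-4328533/108) = -108/4328533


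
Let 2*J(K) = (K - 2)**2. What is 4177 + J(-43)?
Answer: 10379/2 ≈ 5189.5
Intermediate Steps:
J(K) = (-2 + K)**2/2 (J(K) = (K - 2)**2/2 = (-2 + K)**2/2)
4177 + J(-43) = 4177 + (-2 - 43)**2/2 = 4177 + (1/2)*(-45)**2 = 4177 + (1/2)*2025 = 4177 + 2025/2 = 10379/2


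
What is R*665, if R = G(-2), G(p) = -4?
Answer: -2660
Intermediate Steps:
R = -4
R*665 = -4*665 = -2660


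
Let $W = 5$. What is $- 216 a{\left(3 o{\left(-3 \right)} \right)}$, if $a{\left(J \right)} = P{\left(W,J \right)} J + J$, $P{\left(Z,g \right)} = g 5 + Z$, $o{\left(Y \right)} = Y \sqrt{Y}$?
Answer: $262440 + 11664 i \sqrt{3} \approx 2.6244 \cdot 10^{5} + 20203.0 i$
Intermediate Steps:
$o{\left(Y \right)} = Y^{\frac{3}{2}}$
$P{\left(Z,g \right)} = Z + 5 g$ ($P{\left(Z,g \right)} = 5 g + Z = Z + 5 g$)
$a{\left(J \right)} = J + J \left(5 + 5 J\right)$ ($a{\left(J \right)} = \left(5 + 5 J\right) J + J = J \left(5 + 5 J\right) + J = J + J \left(5 + 5 J\right)$)
$- 216 a{\left(3 o{\left(-3 \right)} \right)} = - 216 \cdot 3 \left(-3\right)^{\frac{3}{2}} \left(6 + 5 \cdot 3 \left(-3\right)^{\frac{3}{2}}\right) = - 216 \cdot 3 \left(- 3 i \sqrt{3}\right) \left(6 + 5 \cdot 3 \left(- 3 i \sqrt{3}\right)\right) = - 216 - 9 i \sqrt{3} \left(6 + 5 \left(- 9 i \sqrt{3}\right)\right) = - 216 - 9 i \sqrt{3} \left(6 - 45 i \sqrt{3}\right) = - 216 \left(- 9 i \sqrt{3} \left(6 - 45 i \sqrt{3}\right)\right) = 1944 i \sqrt{3} \left(6 - 45 i \sqrt{3}\right)$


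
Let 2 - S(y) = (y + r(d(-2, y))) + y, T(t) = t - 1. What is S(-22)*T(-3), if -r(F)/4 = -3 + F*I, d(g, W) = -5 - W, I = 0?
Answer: -136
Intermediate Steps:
r(F) = 12 (r(F) = -4*(-3 + F*0) = -4*(-3 + 0) = -4*(-3) = 12)
T(t) = -1 + t
S(y) = -10 - 2*y (S(y) = 2 - ((y + 12) + y) = 2 - ((12 + y) + y) = 2 - (12 + 2*y) = 2 + (-12 - 2*y) = -10 - 2*y)
S(-22)*T(-3) = (-10 - 2*(-22))*(-1 - 3) = (-10 + 44)*(-4) = 34*(-4) = -136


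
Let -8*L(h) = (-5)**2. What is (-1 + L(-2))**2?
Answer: 1089/64 ≈ 17.016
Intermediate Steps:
L(h) = -25/8 (L(h) = -1/8*(-5)**2 = -1/8*25 = -25/8)
(-1 + L(-2))**2 = (-1 - 25/8)**2 = (-33/8)**2 = 1089/64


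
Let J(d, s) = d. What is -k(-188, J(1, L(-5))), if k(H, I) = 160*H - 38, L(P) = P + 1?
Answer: 30118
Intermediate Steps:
L(P) = 1 + P
k(H, I) = -38 + 160*H
-k(-188, J(1, L(-5))) = -(-38 + 160*(-188)) = -(-38 - 30080) = -1*(-30118) = 30118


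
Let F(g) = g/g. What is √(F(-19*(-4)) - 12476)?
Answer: 5*I*√499 ≈ 111.69*I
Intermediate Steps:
F(g) = 1
√(F(-19*(-4)) - 12476) = √(1 - 12476) = √(-12475) = 5*I*√499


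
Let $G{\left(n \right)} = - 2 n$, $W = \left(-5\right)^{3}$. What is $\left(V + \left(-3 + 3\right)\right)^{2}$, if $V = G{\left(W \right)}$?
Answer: $62500$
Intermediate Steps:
$W = -125$
$V = 250$ ($V = \left(-2\right) \left(-125\right) = 250$)
$\left(V + \left(-3 + 3\right)\right)^{2} = \left(250 + \left(-3 + 3\right)\right)^{2} = \left(250 + 0\right)^{2} = 250^{2} = 62500$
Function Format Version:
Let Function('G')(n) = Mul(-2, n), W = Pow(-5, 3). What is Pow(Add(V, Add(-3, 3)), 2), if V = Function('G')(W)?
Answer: 62500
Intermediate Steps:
W = -125
V = 250 (V = Mul(-2, -125) = 250)
Pow(Add(V, Add(-3, 3)), 2) = Pow(Add(250, Add(-3, 3)), 2) = Pow(Add(250, 0), 2) = Pow(250, 2) = 62500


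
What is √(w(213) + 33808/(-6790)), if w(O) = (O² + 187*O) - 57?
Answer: √981302957495/3395 ≈ 291.78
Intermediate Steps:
w(O) = -57 + O² + 187*O
√(w(213) + 33808/(-6790)) = √((-57 + 213² + 187*213) + 33808/(-6790)) = √((-57 + 45369 + 39831) + 33808*(-1/6790)) = √(85143 - 16904/3395) = √(289043581/3395) = √981302957495/3395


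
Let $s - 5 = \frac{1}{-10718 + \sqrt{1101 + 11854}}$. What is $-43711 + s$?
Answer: $- \frac{5020183451432}{114862569} - \frac{\sqrt{12955}}{114862569} \approx -43706.0$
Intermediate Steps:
$s = 5 + \frac{1}{-10718 + \sqrt{12955}}$ ($s = 5 + \frac{1}{-10718 + \sqrt{1101 + 11854}} = 5 + \frac{1}{-10718 + \sqrt{12955}} \approx 4.9999$)
$-43711 + s = -43711 + \left(\frac{574302127}{114862569} - \frac{\sqrt{12955}}{114862569}\right) = - \frac{5020183451432}{114862569} - \frac{\sqrt{12955}}{114862569}$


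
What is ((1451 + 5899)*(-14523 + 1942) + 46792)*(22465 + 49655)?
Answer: -6665587002960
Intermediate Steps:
((1451 + 5899)*(-14523 + 1942) + 46792)*(22465 + 49655) = (7350*(-12581) + 46792)*72120 = (-92470350 + 46792)*72120 = -92423558*72120 = -6665587002960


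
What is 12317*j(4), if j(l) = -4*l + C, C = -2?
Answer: -221706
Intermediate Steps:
j(l) = -2 - 4*l (j(l) = -4*l - 2 = -2 - 4*l)
12317*j(4) = 12317*(-2 - 4*4) = 12317*(-2 - 16) = 12317*(-18) = -221706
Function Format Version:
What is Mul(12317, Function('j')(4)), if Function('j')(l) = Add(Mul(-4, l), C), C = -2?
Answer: -221706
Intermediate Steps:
Function('j')(l) = Add(-2, Mul(-4, l)) (Function('j')(l) = Add(Mul(-4, l), -2) = Add(-2, Mul(-4, l)))
Mul(12317, Function('j')(4)) = Mul(12317, Add(-2, Mul(-4, 4))) = Mul(12317, Add(-2, -16)) = Mul(12317, -18) = -221706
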